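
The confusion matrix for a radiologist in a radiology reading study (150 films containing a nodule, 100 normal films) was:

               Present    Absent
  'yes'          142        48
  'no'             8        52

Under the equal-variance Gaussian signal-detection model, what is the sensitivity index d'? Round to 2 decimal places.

d' = 1.66

H = 142/150 = 0.9467
FA = 48/100 = 0.4800
Φ⁻¹(H) = Φ⁻¹(0.9467) = 1.6137
Φ⁻¹(FA) = Φ⁻¹(0.4800) = -0.0502
d' = z(H) − z(FA) = 1.6137 − (-0.0502) = 1.6639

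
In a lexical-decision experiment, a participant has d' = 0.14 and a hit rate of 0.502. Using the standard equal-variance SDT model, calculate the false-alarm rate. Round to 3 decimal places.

z(hit rate) = z(0.502) = 0.0050
z(FA) = z(H) − d' = 0.0050 − 0.14 = -0.1350
false-alarm rate = Φ(-0.1350) = 0.4463

false-alarm rate = 0.446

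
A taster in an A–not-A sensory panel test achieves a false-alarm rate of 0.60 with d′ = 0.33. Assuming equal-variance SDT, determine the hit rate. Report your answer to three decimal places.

hit rate = 0.720

z(false-alarm rate) = z(0.60) = 0.2533
z(H) = z(FA) + d' = 0.2533 + 0.33 = 0.5833
hit rate = Φ(0.5833) = 0.7202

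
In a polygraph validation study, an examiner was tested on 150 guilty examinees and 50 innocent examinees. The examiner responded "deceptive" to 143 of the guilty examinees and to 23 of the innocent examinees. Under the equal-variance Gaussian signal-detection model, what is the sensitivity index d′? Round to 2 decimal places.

H = 143/150 = 0.9533
FA = 23/50 = 0.4600
z(0.9533) = 1.6777, z(0.4600) = -0.1004
d' = z(H) − z(FA) = 1.6777 − (-0.1004) = 1.7781

d′ = 1.78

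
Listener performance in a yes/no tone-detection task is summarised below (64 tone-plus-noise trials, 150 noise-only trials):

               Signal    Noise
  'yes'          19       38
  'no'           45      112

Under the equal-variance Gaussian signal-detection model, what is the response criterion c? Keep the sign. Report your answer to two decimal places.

c = 0.60

H = 19/64 = 0.2969
FA = 38/150 = 0.2533
z(H) = -0.5333
z(FA) = -0.6641
c = −½·[z(H) + z(FA)] = −0.5 × (-0.5333 + (-0.6641)) = 0.5987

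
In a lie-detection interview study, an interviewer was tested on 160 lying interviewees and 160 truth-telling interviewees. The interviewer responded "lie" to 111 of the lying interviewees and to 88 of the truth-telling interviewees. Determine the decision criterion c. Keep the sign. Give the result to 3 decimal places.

c = -0.316

H = 111/160 = 0.6937
FA = 88/160 = 0.5500
z(0.6937) = 0.5064, z(0.5500) = 0.1257
c = −½·[z(H) + z(FA)] = −0.5 × (0.5064 + 0.1257) = -0.31605
c < 0: the interviewer has a liberal response bias.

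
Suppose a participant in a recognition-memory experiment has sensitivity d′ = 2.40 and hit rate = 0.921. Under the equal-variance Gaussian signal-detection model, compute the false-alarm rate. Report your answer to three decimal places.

z(hit rate) = z(0.921) = 1.4118
z(FA) = z(H) − d' = 1.4118 − 2.40 = -0.9882
false-alarm rate = Φ(-0.9882) = 0.1615

false-alarm rate = 0.162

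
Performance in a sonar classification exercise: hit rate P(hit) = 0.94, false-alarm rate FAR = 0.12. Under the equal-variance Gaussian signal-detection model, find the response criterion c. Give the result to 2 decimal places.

c = -0.19

Φ⁻¹(H) = Φ⁻¹(0.94) = 1.555
Φ⁻¹(FA) = Φ⁻¹(0.12) = -1.175
c = −½·[z(H) + z(FA)] = −0.5 × (1.555 + (-1.175)) = -0.190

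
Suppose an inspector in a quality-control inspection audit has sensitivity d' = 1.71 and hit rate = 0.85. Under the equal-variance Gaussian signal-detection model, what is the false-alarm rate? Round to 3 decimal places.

z(hit rate) = z(0.85) = 1.0364
z(FA) = z(H) − d' = 1.0364 − 1.71 = -0.6736
false-alarm rate = Φ(-0.6736) = 0.2503

false-alarm rate = 0.250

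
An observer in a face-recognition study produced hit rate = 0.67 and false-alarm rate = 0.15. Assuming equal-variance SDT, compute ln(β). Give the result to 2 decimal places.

ln β = 0.44

z(H) = z(0.67) = 0.440
z(FA) = z(0.15) = -1.036
ln β = −½·[z(H)² − z(FA)²] = −0.5 × (0.194 − 1.073) = 0.4395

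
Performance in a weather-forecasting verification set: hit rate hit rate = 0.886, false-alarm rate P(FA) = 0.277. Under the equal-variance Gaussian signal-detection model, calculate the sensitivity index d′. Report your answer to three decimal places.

d′ = 1.797

z(H) = 1.2055
z(FA) = -0.5918
d' = z(H) − z(FA) = 1.2055 − (-0.5918) = 1.7973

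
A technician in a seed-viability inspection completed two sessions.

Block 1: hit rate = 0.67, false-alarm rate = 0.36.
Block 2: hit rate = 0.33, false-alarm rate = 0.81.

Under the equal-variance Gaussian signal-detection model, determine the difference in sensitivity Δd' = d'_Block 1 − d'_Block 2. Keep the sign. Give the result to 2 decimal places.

Δd' = 2.12

Block 1: z(0.67) = 0.440, z(0.36) = -0.358, d' = 0.798
Block 2: z(0.33) = -0.440, z(0.81) = 0.878, d' = -1.318
Δd' = d'_Block 1 − d'_Block 2 = 0.798 − (-1.318) = 2.116
Block 1 has the higher sensitivity.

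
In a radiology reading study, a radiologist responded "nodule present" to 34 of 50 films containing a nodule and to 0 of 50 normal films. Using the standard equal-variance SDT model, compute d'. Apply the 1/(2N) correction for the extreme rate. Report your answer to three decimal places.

The false-alarm rate is 0/50 = 0, so apply the 1/(2N) correction: FA → 1/(2·50) = 0.01000.
z(H) = z(0.68000) = 0.4677
z(FA) = z(0.01000) = -2.3263
d' = 0.4677 − (-2.3263) = 2.7940

d' = 2.794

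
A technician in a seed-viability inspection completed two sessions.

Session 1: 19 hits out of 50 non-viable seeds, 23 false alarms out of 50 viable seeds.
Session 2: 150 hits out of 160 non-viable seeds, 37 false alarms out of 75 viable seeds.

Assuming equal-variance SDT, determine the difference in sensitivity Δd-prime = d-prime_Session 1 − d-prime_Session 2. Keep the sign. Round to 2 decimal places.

Δd-prime = -1.76

Session 1: z(0.3800) = -0.305, z(0.4600) = -0.100, d' = -0.205
Session 2: z(0.9375) = 1.534, z(0.4933) = -0.017, d' = 1.551
Δd' = d'_Session 1 − d'_Session 2 = -0.205 − 1.551 = -1.756
Session 2 has the higher sensitivity.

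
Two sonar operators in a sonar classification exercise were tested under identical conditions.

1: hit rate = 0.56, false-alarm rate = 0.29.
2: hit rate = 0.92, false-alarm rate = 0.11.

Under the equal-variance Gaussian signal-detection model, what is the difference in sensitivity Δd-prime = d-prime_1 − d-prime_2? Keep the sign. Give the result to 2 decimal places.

Δd-prime = -1.93

1: z(0.56) = 0.151, z(0.29) = -0.553, d' = 0.704
2: z(0.92) = 1.405, z(0.11) = -1.227, d' = 2.632
Δd' = d'_1 − d'_2 = 0.704 − 2.632 = -1.928
2 has the higher sensitivity.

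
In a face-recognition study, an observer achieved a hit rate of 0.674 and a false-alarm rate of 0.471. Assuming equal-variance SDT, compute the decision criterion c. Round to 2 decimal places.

z(0.674) = 0.451, z(0.471) = -0.073
c = −½·[z(H) + z(FA)] = −0.5 × (0.451 + (-0.073)) = -0.189
c < 0: the observer has a liberal response bias.

c = -0.19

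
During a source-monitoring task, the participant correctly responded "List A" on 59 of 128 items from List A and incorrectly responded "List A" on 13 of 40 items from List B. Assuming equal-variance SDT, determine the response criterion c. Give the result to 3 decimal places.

H = 59/128 = 0.4609
FA = 13/40 = 0.3250
Φ⁻¹(H) = Φ⁻¹(0.4609) = -0.0982
Φ⁻¹(FA) = Φ⁻¹(0.3250) = -0.4538
c = −½·[z(H) + z(FA)] = −0.5 × (-0.0982 + (-0.4538)) = 0.2760
c > 0: the participant has a conservative response bias.

c = 0.276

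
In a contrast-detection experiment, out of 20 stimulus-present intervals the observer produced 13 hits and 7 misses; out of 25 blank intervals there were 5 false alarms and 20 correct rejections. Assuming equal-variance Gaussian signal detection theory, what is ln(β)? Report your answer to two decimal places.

ln β = 0.28

H = 13/20 = 0.6500
FA = 5/25 = 0.2000
Φ⁻¹(H) = Φ⁻¹(0.6500) = 0.385
Φ⁻¹(FA) = Φ⁻¹(0.2000) = -0.842
ln β = −½·[z(H)² − z(FA)²] = −0.5 × (0.148 − 0.709) = 0.2805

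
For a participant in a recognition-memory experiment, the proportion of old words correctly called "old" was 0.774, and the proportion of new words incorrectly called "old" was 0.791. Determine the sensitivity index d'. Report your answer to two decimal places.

Φ⁻¹(0.774) = 0.752, Φ⁻¹(0.791) = 0.810
d' = z(H) − z(FA) = 0.752 − 0.810 = -0.058

d' = -0.06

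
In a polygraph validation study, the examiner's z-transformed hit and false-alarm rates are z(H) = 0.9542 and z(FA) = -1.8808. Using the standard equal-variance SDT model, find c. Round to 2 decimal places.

c = 0.46

c = −½·[z(H) + z(FA)] = −½·(0.9542 + (-1.8808)) = 0.4633
c > 0: the examiner has a conservative response bias.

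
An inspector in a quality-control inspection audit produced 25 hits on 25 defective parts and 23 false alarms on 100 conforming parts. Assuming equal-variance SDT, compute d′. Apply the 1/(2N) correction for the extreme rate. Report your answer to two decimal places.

d′ = 2.79

The hit rate is 25/25 = 1, so apply the 1/(2N) correction: H → 1 − 1/(2·25) = 0.98000.
z(H) = z(0.98000) = 2.054
z(FA) = z(0.23000) = -0.739
d' = 2.054 − (-0.739) = 2.793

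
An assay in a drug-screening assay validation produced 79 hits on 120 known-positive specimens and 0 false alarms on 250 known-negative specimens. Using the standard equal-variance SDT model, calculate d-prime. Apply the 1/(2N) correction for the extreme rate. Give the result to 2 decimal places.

The false-alarm rate is 0/250 = 0, so apply the 1/(2N) correction: FA → 1/(2·250) = 0.00200.
z(H) = z(0.65833) = 0.408
z(FA) = z(0.00200) = -2.878
d' = 0.408 − (-2.878) = 3.286

d-prime = 3.29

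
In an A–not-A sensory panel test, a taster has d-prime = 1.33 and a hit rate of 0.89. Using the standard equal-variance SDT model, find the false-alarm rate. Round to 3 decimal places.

false-alarm rate = 0.459

z(hit rate) = z(0.89) = 1.2265
z(FA) = z(H) − d' = 1.2265 − 1.33 = -0.1035
false-alarm rate = Φ(-0.1035) = 0.4588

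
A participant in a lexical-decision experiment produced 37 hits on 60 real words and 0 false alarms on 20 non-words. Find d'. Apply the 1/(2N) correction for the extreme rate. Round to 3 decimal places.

d' = 2.257

The false-alarm rate is 0/20 = 0, so apply the 1/(2N) correction: FA → 1/(2·20) = 0.02500.
z(H) = z(0.61667) = 0.2967
z(FA) = z(0.02500) = -1.9600
d' = 0.2967 − (-1.9600) = 2.2567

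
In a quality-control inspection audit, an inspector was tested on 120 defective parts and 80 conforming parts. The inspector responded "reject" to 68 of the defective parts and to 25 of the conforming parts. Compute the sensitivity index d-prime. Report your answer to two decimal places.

H = 68/120 = 0.5667
FA = 25/80 = 0.3125
Φ⁻¹(0.5667) = 0.1680, Φ⁻¹(0.3125) = -0.4888
d' = z(H) − z(FA) = 0.1680 − (-0.4888) = 0.6568

d-prime = 0.66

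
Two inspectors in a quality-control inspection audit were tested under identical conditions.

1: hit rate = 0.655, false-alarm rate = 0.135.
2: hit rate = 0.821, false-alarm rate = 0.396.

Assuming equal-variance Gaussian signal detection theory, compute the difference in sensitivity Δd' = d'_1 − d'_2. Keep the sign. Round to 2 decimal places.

1: z(0.655) = 0.399, z(0.135) = -1.103, d' = 1.502
2: z(0.821) = 0.919, z(0.396) = -0.264, d' = 1.183
Δd' = d'_1 − d'_2 = 1.502 − 1.183 = 0.319
1 has the higher sensitivity.

Δd' = 0.32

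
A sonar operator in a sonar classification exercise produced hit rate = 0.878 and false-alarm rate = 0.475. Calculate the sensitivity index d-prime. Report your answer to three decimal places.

z(0.878) = 1.1650, z(0.475) = -0.0627
d' = z(H) − z(FA) = 1.1650 − (-0.0627) = 1.2277

d-prime = 1.228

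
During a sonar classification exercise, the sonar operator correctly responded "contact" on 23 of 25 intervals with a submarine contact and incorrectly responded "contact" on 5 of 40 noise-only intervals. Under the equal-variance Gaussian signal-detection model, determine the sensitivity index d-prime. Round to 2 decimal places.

d-prime = 2.56

H = 23/25 = 0.9200
FA = 5/40 = 0.1250
Φ⁻¹(H) = 1.405
Φ⁻¹(FA) = -1.150
d' = z(H) − z(FA) = 1.405 − (-1.150) = 2.555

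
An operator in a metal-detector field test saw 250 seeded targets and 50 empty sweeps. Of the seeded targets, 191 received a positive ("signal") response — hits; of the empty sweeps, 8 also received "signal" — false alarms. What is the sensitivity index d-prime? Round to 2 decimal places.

d-prime = 1.71

H = 191/250 = 0.7640
FA = 8/50 = 0.1600
z(H) = z(0.7640) = 0.719
z(FA) = z(0.1600) = -0.994
d' = z(H) − z(FA) = 0.719 − (-0.994) = 1.713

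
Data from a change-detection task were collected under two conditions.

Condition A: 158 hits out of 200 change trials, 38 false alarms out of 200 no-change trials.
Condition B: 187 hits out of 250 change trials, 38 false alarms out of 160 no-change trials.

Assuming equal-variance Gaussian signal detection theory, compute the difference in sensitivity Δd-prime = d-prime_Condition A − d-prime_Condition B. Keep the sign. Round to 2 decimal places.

Condition A: z(0.7900) = 0.806, z(0.1900) = -0.878, d' = 1.684
Condition B: z(0.7480) = 0.668, z(0.2375) = -0.714, d' = 1.382
Δd' = d'_Condition A − d'_Condition B = 1.684 − 1.382 = 0.302
Condition A has the higher sensitivity.

Δd-prime = 0.30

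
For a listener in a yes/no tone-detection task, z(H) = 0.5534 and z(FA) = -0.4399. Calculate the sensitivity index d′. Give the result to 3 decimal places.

d′ = 0.993

d' = z(H) − z(FA) = 0.5534 − (-0.4399) = 0.9933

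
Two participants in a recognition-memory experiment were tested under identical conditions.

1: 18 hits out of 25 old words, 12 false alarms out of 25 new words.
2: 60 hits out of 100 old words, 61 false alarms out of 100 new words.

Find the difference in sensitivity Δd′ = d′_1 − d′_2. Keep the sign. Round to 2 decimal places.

Δd′ = 0.66

1: z(0.7200) = 0.583, z(0.4800) = -0.050, d' = 0.633
2: z(0.6000) = 0.253, z(0.6100) = 0.279, d' = -0.026
Δd' = d'_1 − d'_2 = 0.633 − (-0.026) = 0.659
1 has the higher sensitivity.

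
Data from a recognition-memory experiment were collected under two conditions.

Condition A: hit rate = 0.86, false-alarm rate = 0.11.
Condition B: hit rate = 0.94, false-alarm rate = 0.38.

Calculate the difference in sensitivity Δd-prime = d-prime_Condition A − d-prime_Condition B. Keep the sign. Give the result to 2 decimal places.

Δd-prime = 0.45

Condition A: z(0.86) = 1.080, z(0.11) = -1.227, d' = 2.307
Condition B: z(0.94) = 1.555, z(0.38) = -0.305, d' = 1.860
Δd' = d'_Condition A − d'_Condition B = 2.307 − 1.860 = 0.447
Condition A has the higher sensitivity.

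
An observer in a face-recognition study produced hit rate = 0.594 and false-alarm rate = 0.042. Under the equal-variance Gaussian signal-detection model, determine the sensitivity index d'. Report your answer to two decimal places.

z(H) = z(0.594) = 0.2378
z(FA) = z(0.042) = -1.7279
d' = z(H) − z(FA) = 0.2378 − (-1.7279) = 1.9657

d' = 1.97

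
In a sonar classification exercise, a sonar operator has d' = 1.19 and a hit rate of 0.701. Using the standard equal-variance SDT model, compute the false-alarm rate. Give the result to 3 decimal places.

z(hit rate) = z(0.701) = 0.5273
z(FA) = z(H) − d' = 0.5273 − 1.19 = -0.6627
false-alarm rate = Φ(-0.6627) = 0.2538

false-alarm rate = 0.254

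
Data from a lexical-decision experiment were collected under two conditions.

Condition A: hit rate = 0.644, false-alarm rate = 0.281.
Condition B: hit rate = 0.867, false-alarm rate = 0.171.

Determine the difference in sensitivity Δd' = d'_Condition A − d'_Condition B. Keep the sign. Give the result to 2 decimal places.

Δd' = -1.11

Condition A: z(0.644) = 0.369, z(0.281) = -0.580, d' = 0.949
Condition B: z(0.867) = 1.112, z(0.171) = -0.950, d' = 2.062
Δd' = d'_Condition A − d'_Condition B = 0.949 − 2.062 = -1.113
Condition B has the higher sensitivity.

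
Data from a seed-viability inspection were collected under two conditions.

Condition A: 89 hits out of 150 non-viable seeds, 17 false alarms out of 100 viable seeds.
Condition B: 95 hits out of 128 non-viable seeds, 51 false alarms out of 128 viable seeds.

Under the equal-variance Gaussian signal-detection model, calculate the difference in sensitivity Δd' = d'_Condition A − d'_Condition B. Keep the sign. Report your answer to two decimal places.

Δd' = 0.28

Condition A: z(0.5933) = 0.236, z(0.1700) = -0.954, d' = 1.190
Condition B: z(0.7422) = 0.650, z(0.3984) = -0.257, d' = 0.907
Δd' = d'_Condition A − d'_Condition B = 1.190 − 0.907 = 0.283
Condition A has the higher sensitivity.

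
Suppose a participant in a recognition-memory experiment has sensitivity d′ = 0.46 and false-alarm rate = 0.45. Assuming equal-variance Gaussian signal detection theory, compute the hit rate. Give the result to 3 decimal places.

z(false-alarm rate) = z(0.45) = -0.1257
z(H) = z(FA) + d' = -0.1257 + 0.46 = 0.3343
hit rate = Φ(0.3343) = 0.6309

hit rate = 0.631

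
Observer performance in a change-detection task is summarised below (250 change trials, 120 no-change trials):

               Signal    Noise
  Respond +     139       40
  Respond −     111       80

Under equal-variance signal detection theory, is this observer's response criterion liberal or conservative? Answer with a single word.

conservative

z(H) = 0.141, z(FA) = -0.431
c = −½·(z(H) + z(FA)) = 0.145
c > 0 → conservative criterion (biased toward responding “no”).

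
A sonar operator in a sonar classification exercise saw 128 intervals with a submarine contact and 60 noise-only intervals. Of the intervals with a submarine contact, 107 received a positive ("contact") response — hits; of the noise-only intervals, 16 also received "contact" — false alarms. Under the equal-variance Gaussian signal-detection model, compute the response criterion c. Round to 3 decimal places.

H = 107/128 = 0.8359
FA = 16/60 = 0.2667
Φ⁻¹(0.8359) = 0.9777, Φ⁻¹(0.2667) = -0.6228
c = −½·[z(H) + z(FA)] = −0.5 × (0.9777 + (-0.6228)) = -0.17745
c < 0: the sonar operator has a liberal response bias.

c = -0.177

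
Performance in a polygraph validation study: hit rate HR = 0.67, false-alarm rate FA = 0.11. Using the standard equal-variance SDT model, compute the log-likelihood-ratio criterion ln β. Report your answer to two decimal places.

z(H) = 0.440
z(FA) = -1.227
ln β = −½·[z(H)² − z(FA)²] = −0.5 × (0.194 − 1.506) = 0.656

ln β = 0.66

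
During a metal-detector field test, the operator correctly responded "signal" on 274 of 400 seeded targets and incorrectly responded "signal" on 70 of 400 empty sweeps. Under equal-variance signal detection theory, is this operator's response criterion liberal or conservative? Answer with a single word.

z(H) = 0.482, z(FA) = -0.935
c = −½·(z(H) + z(FA)) = 0.2265
c > 0 → conservative criterion (biased toward responding “no”).

conservative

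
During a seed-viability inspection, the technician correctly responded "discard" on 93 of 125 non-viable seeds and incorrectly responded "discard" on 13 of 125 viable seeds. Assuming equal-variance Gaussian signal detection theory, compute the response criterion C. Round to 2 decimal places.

C = 0.30

H = 93/125 = 0.7440
FA = 13/125 = 0.1040
z(H) = 0.6557
z(FA) = -1.2591
c = −½·[z(H) + z(FA)] = −0.5 × (0.6557 + (-1.2591)) = 0.3017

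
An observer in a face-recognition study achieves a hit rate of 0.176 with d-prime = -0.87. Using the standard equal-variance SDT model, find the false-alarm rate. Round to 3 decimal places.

z(hit rate) = z(0.176) = -0.9307
z(FA) = z(H) − d' = -0.9307 − (-0.87) = -0.0607
false-alarm rate = Φ(-0.0607) = 0.4758

false-alarm rate = 0.476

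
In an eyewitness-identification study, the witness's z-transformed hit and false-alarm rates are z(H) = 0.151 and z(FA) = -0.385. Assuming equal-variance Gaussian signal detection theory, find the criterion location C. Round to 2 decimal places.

C = 0.12

c = −½·[z(H) + z(FA)] = −½·(0.151 + (-0.385)) = 0.117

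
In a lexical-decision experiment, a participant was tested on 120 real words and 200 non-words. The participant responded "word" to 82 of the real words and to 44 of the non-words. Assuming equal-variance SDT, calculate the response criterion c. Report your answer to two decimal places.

H = 82/120 = 0.6833
FA = 44/200 = 0.2200
z(0.6833) = 0.4769, z(0.2200) = -0.7722
c = −½·[z(H) + z(FA)] = −0.5 × (0.4769 + (-0.7722)) = 0.14765
c > 0: the participant has a conservative response bias.

c = 0.15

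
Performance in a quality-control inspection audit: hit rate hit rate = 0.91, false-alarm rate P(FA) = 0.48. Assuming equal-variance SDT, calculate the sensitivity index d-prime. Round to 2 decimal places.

d-prime = 1.39

Φ⁻¹(0.91) = 1.3408, Φ⁻¹(0.48) = -0.0502
d' = z(H) − z(FA) = 1.3408 − (-0.0502) = 1.3910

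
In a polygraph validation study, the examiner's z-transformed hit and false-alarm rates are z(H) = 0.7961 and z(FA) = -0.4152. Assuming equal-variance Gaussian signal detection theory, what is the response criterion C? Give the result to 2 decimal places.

c = −½·[z(H) + z(FA)] = −½·(0.7961 + (-0.4152)) = -0.19045
c < 0: the examiner has a liberal response bias.

C = -0.19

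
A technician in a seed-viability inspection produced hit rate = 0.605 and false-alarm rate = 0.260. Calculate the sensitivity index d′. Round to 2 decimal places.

d′ = 0.91

z(H) = z(0.605) = 0.266
z(FA) = z(0.260) = -0.643
d' = z(H) − z(FA) = 0.266 − (-0.643) = 0.909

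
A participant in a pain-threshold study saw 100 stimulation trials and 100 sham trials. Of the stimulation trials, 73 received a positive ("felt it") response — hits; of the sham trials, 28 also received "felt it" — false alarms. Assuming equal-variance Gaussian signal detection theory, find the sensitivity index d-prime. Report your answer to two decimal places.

d-prime = 1.20

H = 73/100 = 0.7300
FA = 28/100 = 0.2800
Φ⁻¹(H) = 0.6128
Φ⁻¹(FA) = -0.5828
d' = z(H) − z(FA) = 0.6128 − (-0.5828) = 1.1956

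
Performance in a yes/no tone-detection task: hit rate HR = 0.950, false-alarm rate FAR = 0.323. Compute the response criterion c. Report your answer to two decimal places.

Φ⁻¹(H) = Φ⁻¹(0.950) = 1.6449
Φ⁻¹(FA) = Φ⁻¹(0.323) = -0.4593
c = −½·[z(H) + z(FA)] = −0.5 × (1.6449 + (-0.4593)) = -0.5928

c = -0.59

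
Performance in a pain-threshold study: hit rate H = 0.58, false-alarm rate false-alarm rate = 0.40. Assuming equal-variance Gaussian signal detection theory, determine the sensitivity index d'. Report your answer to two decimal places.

d' = 0.46

z(H) = z(0.58) = 0.202
z(FA) = z(0.40) = -0.253
d' = z(H) − z(FA) = 0.202 − (-0.253) = 0.455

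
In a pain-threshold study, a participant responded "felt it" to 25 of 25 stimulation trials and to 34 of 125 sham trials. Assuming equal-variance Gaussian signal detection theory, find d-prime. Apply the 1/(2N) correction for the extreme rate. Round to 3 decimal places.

The hit rate is 25/25 = 1, so apply the 1/(2N) correction: H → 1 − 1/(2·25) = 0.98000.
z(H) = z(0.98000) = 2.0537
z(FA) = z(0.27200) = -0.6068
d' = 2.0537 − (-0.6068) = 2.6605

d-prime = 2.661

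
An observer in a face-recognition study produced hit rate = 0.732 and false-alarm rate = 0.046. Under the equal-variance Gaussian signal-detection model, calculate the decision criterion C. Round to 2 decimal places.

Φ⁻¹(H) = Φ⁻¹(0.732) = 0.6189
Φ⁻¹(FA) = Φ⁻¹(0.046) = -1.6849
c = −½·[z(H) + z(FA)] = −0.5 × (0.6189 + (-1.6849)) = 0.5330

C = 0.53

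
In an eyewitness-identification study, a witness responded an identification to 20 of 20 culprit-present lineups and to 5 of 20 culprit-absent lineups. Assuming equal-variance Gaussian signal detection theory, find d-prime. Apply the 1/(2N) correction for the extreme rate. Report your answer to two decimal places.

The hit rate is 20/20 = 1, so apply the 1/(2N) correction: H → 1 − 1/(2·20) = 0.97500.
z(H) = z(0.97500) = 1.960
z(FA) = z(0.25000) = -0.674
d' = 1.960 − (-0.674) = 2.634

d-prime = 2.63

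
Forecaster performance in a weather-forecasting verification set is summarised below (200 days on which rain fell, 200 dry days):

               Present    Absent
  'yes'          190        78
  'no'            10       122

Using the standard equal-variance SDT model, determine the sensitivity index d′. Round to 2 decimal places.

H = 190/200 = 0.9500
FA = 78/200 = 0.3900
Φ⁻¹(H) = 1.6449
Φ⁻¹(FA) = -0.2793
d' = z(H) − z(FA) = 1.6449 − (-0.2793) = 1.9242

d′ = 1.92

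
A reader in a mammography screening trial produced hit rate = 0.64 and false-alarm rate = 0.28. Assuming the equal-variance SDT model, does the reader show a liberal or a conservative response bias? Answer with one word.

z(H) = 0.358, z(FA) = -0.583
c = −½·(z(H) + z(FA)) = 0.1125
c > 0 → conservative criterion (biased toward responding “no”).

conservative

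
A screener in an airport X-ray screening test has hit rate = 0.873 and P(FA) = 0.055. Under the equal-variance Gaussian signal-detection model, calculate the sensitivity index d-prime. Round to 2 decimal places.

Φ⁻¹(H) = Φ⁻¹(0.873) = 1.141
Φ⁻¹(FA) = Φ⁻¹(0.055) = -1.598
d' = z(H) − z(FA) = 1.141 − (-1.598) = 2.739

d-prime = 2.74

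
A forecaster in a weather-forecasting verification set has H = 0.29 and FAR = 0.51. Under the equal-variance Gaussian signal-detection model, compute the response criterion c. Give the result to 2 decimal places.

z(H) = -0.5534
z(FA) = 0.0251
c = −½·[z(H) + z(FA)] = −0.5 × (-0.5534 + 0.0251) = 0.26415
c > 0: the forecaster has a conservative response bias.

c = 0.26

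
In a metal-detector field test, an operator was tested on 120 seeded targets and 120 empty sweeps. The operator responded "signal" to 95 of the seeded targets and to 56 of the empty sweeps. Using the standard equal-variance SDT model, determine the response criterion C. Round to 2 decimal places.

H = 95/120 = 0.7917
FA = 56/120 = 0.4667
z(H) = z(0.7917) = 0.812
z(FA) = z(0.4667) = -0.084
c = −½·[z(H) + z(FA)] = −0.5 × (0.812 + (-0.084)) = -0.364

C = -0.36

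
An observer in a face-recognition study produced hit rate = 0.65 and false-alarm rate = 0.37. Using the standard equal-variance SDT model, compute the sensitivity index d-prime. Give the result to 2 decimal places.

Φ⁻¹(0.65) = 0.3853, Φ⁻¹(0.37) = -0.3319
d' = z(H) − z(FA) = 0.3853 − (-0.3319) = 0.7172

d-prime = 0.72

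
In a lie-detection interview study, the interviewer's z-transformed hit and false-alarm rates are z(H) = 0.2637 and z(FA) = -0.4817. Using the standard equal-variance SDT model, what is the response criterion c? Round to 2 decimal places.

c = −½·[z(H) + z(FA)] = −½·(0.2637 + (-0.4817)) = 0.1090
c > 0: the interviewer has a conservative response bias.

c = 0.11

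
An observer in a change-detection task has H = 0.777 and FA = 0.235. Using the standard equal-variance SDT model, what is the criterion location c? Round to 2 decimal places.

Φ⁻¹(H) = 0.762
Φ⁻¹(FA) = -0.722
c = −½·[z(H) + z(FA)] = −0.5 × (0.762 + (-0.722)) = -0.020

c = -0.02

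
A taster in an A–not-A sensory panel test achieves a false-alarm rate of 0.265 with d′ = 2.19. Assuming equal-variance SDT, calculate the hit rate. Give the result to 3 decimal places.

z(false-alarm rate) = z(0.265) = -0.6280
z(H) = z(FA) + d' = -0.6280 + 2.19 = 1.5620
hit rate = Φ(1.5620) = 0.9409

hit rate = 0.941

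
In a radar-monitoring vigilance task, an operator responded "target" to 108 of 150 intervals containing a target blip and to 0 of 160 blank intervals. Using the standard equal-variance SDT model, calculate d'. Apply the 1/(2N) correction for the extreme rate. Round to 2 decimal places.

The false-alarm rate is 0/160 = 0, so apply the 1/(2N) correction: FA → 1/(2·160) = 0.00313.
z(H) = z(0.72000) = 0.583
z(FA) = z(0.00313) = -2.734
d' = 0.583 − (-2.734) = 3.317

d' = 3.32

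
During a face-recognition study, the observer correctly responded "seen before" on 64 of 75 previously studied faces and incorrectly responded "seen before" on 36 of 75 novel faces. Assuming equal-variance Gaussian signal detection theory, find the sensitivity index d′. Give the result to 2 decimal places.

d′ = 1.10

H = 64/75 = 0.8533
FA = 36/75 = 0.4800
z(0.8533) = 1.051, z(0.4800) = -0.050
d' = z(H) − z(FA) = 1.051 − (-0.050) = 1.101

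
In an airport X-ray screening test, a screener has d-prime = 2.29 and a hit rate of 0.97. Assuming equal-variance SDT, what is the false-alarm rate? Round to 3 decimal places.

z(hit rate) = z(0.97) = 1.8808
z(FA) = z(H) − d' = 1.8808 − 2.29 = -0.4092
false-alarm rate = Φ(-0.4092) = 0.3412

false-alarm rate = 0.341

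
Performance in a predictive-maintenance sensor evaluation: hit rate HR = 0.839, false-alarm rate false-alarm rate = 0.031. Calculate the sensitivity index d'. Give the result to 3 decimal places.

z(0.839) = 0.9904, z(0.031) = -1.8663
d' = z(H) − z(FA) = 0.9904 − (-1.8663) = 2.8567

d' = 2.857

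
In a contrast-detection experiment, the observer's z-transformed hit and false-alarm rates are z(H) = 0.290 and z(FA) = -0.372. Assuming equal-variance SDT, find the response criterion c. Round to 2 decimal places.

c = 0.04

c = −½·[z(H) + z(FA)] = −½·(0.290 + (-0.372)) = 0.041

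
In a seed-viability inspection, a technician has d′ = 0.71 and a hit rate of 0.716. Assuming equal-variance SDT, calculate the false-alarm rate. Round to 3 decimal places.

false-alarm rate = 0.445

z(hit rate) = z(0.716) = 0.5710
z(FA) = z(H) − d' = 0.5710 − 0.71 = -0.1390
false-alarm rate = Φ(-0.1390) = 0.4447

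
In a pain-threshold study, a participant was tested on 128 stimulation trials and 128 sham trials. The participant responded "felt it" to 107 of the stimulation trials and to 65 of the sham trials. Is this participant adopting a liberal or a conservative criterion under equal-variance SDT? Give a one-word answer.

z(H) = 0.978, z(FA) = 0.020
c = −½·(z(H) + z(FA)) = -0.499
c < 0 → liberal criterion (biased toward responding “yes”).

liberal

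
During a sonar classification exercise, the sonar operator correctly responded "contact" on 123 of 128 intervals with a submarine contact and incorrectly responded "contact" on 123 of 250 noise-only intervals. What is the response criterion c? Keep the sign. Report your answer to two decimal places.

H = 123/128 = 0.9609
FA = 123/250 = 0.4920
z(H) = 1.7612
z(FA) = -0.0201
c = −½·[z(H) + z(FA)] = −0.5 × (1.7612 + (-0.0201)) = -0.87055
c < 0: the sonar operator has a liberal response bias.

c = -0.87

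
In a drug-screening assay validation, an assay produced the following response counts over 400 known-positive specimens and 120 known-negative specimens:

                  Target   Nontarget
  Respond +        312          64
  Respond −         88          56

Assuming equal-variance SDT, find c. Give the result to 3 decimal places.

c = -0.428

H = 312/400 = 0.7800
FA = 64/120 = 0.5333
Φ⁻¹(H) = Φ⁻¹(0.7800) = 0.7722
Φ⁻¹(FA) = Φ⁻¹(0.5333) = 0.0836
c = −½·[z(H) + z(FA)] = −0.5 × (0.7722 + 0.0836) = -0.4279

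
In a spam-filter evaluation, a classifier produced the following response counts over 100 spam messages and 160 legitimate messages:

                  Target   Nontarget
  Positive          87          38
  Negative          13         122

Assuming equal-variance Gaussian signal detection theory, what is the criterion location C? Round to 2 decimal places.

H = 87/100 = 0.8700
FA = 38/160 = 0.2375
z(H) = z(0.8700) = 1.126
z(FA) = z(0.2375) = -0.714
c = −½·[z(H) + z(FA)] = −0.5 × (1.126 + (-0.714)) = -0.206
c < 0: the classifier has a liberal response bias.

C = -0.21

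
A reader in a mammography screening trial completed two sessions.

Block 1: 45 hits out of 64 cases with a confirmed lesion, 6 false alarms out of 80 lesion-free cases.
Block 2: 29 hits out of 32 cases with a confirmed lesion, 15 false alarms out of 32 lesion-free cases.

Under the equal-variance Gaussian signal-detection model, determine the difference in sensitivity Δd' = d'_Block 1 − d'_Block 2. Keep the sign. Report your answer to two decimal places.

Block 1: z(0.7031) = 0.533, z(0.0750) = -1.440, d' = 1.973
Block 2: z(0.9062) = 1.318, z(0.4688) = -0.078, d' = 1.396
Δd' = d'_Block 1 − d'_Block 2 = 1.973 − 1.396 = 0.577
Block 1 has the higher sensitivity.

Δd' = 0.58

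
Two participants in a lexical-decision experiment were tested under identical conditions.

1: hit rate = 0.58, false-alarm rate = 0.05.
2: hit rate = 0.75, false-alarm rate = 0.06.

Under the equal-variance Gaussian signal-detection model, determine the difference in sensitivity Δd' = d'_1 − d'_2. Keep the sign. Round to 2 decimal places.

1: z(0.58) = 0.202, z(0.05) = -1.645, d' = 1.847
2: z(0.75) = 0.674, z(0.06) = -1.555, d' = 2.229
Δd' = d'_1 − d'_2 = 1.847 − 2.229 = -0.382
2 has the higher sensitivity.

Δd' = -0.38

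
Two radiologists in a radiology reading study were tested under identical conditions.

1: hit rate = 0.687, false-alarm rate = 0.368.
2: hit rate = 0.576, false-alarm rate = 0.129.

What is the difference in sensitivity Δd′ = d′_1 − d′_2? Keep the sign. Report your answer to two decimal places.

Δd′ = -0.50

1: z(0.687) = 0.487, z(0.368) = -0.337, d' = 0.824
2: z(0.576) = 0.192, z(0.129) = -1.131, d' = 1.323
Δd' = d'_1 − d'_2 = 0.824 − 1.323 = -0.499
2 has the higher sensitivity.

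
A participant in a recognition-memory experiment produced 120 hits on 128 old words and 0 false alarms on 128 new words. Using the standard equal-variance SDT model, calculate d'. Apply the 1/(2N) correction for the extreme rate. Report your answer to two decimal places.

d' = 4.19

The false-alarm rate is 0/128 = 0, so apply the 1/(2N) correction: FA → 1/(2·128) = 0.00391.
z(H) = z(0.93750) = 1.534
z(FA) = z(0.00391) = -2.660
d' = 1.534 − (-2.660) = 4.194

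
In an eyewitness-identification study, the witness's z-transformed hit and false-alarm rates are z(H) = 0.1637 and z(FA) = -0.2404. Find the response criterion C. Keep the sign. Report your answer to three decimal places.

C = 0.038

c = −½·[z(H) + z(FA)] = −½·(0.1637 + (-0.2404)) = 0.03835
c > 0: the witness has a conservative response bias.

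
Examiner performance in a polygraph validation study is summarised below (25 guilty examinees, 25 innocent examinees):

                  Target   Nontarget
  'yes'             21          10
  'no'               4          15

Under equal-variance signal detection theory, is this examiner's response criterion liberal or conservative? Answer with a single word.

liberal

z(H) = 0.994, z(FA) = -0.253
c = −½·(z(H) + z(FA)) = -0.3705
c < 0 → liberal criterion (biased toward responding “yes”).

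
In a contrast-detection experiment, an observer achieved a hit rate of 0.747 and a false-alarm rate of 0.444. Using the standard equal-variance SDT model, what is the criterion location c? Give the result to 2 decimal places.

c = -0.26

z(H) = z(0.747) = 0.665
z(FA) = z(0.444) = -0.141
c = −½·[z(H) + z(FA)] = −0.5 × (0.665 + (-0.141)) = -0.262
c < 0: the observer has a liberal response bias.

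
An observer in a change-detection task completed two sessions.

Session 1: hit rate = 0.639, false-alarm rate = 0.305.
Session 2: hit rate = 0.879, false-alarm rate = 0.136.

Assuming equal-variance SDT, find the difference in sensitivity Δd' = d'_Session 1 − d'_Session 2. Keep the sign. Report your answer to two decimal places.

Session 1: z(0.639) = 0.356, z(0.305) = -0.510, d' = 0.866
Session 2: z(0.879) = 1.170, z(0.136) = -1.098, d' = 2.268
Δd' = d'_Session 1 − d'_Session 2 = 0.866 − 2.268 = -1.402
Session 2 has the higher sensitivity.

Δd' = -1.40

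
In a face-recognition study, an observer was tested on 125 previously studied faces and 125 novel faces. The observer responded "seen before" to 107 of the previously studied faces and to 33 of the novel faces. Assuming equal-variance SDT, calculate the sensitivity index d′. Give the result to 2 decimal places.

H = 107/125 = 0.8560
FA = 33/125 = 0.2640
z(H) = z(0.8560) = 1.0625
z(FA) = z(0.2640) = -0.6311
d' = z(H) − z(FA) = 1.0625 − (-0.6311) = 1.6936

d′ = 1.69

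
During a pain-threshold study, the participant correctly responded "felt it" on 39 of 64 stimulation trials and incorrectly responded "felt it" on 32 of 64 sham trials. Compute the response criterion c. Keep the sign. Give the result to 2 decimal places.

H = 39/64 = 0.6094
FA = 32/64 = 0.5000
Φ⁻¹(0.6094) = 0.2778, Φ⁻¹(0.5000) = 0.0000
c = −½·[z(H) + z(FA)] = −0.5 × (0.2778 + 0.0000) = -0.1389

c = -0.14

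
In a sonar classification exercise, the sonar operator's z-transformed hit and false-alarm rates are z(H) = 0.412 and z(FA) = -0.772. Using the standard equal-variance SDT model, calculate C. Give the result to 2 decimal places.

C = 0.18

c = −½·[z(H) + z(FA)] = −½·(0.412 + (-0.772)) = 0.180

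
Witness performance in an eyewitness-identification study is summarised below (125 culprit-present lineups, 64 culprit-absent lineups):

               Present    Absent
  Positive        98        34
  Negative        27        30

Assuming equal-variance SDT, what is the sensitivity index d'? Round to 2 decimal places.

d' = 0.71

H = 98/125 = 0.7840
FA = 34/64 = 0.5312
Φ⁻¹(0.7840) = 0.786, Φ⁻¹(0.5312) = 0.078
d' = z(H) − z(FA) = 0.786 − 0.078 = 0.708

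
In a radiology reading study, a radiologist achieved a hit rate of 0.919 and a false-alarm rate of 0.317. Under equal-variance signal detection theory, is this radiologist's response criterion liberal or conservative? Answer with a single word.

liberal

z(H) = 1.398, z(FA) = -0.476
c = −½·(z(H) + z(FA)) = -0.461
c < 0 → liberal criterion (biased toward responding “yes”).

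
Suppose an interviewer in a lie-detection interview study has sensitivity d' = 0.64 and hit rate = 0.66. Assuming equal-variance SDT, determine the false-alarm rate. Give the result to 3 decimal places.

z(hit rate) = z(0.66) = 0.4125
z(FA) = z(H) − d' = 0.4125 − 0.64 = -0.2275
false-alarm rate = Φ(-0.2275) = 0.4100

false-alarm rate = 0.410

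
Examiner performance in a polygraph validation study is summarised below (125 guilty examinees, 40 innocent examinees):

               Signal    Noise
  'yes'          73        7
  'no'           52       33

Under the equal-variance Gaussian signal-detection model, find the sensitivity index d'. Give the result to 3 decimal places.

d' = 1.147

H = 73/125 = 0.5840
FA = 7/40 = 0.1750
Φ⁻¹(H) = 0.2121
Φ⁻¹(FA) = -0.9346
d' = z(H) − z(FA) = 0.2121 − (-0.9346) = 1.1467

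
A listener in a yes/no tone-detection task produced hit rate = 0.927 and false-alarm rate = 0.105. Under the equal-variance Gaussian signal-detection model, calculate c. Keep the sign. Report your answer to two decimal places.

c = -0.10

Φ⁻¹(0.927) = 1.454, Φ⁻¹(0.105) = -1.254
c = −½·[z(H) + z(FA)] = −0.5 × (1.454 + (-1.254)) = -0.100
c < 0: the listener has a liberal response bias.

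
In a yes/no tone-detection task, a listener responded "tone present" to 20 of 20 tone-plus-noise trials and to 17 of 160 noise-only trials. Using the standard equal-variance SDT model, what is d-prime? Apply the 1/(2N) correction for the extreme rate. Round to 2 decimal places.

d-prime = 3.21

The hit rate is 20/20 = 1, so apply the 1/(2N) correction: H → 1 − 1/(2·20) = 0.97500.
z(H) = z(0.97500) = 1.960
z(FA) = z(0.10625) = -1.247
d' = 1.960 − (-1.247) = 3.207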